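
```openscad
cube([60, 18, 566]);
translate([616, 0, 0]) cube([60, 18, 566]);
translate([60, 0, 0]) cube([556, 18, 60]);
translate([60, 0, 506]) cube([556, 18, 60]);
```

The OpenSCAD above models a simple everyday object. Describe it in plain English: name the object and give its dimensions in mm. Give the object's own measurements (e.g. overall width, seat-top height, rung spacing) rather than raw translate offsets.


A rectangular picture frame lying in the x–z plane (depth along y). The opening is 556 mm wide (x) by 446 mm tall (z), surrounded by a border 60 mm wide on all four sides. The frame is 18 mm deep and is made of two full-height vertical stiles with two horizontal rails fitted between them.


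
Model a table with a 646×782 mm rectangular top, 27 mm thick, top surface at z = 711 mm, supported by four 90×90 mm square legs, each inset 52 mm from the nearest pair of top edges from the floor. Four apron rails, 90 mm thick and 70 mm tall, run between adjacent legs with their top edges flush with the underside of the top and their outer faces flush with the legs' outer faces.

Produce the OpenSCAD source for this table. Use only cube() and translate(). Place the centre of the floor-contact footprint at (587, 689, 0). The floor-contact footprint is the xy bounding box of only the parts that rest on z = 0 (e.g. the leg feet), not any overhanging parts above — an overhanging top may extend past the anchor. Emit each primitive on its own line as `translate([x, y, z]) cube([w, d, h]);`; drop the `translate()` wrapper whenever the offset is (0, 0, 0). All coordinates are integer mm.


translate([264, 298, 684]) cube([646, 782, 27]);
translate([316, 350, 0]) cube([90, 90, 684]);
translate([768, 350, 0]) cube([90, 90, 684]);
translate([316, 938, 0]) cube([90, 90, 684]);
translate([768, 938, 0]) cube([90, 90, 684]);
translate([406, 350, 614]) cube([362, 90, 70]);
translate([406, 938, 614]) cube([362, 90, 70]);
translate([316, 440, 614]) cube([90, 498, 70]);
translate([768, 440, 614]) cube([90, 498, 70]);


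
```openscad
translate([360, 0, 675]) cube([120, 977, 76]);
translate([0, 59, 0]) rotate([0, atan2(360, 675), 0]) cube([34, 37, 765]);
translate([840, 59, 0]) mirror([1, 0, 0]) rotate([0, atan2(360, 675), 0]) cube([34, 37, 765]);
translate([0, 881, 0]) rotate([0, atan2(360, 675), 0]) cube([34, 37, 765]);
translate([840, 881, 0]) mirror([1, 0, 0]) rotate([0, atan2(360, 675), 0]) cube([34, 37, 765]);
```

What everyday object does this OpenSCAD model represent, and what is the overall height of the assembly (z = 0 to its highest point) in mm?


A sawhorse. The overall height is 751 mm.

A beam across two mirrored pairs of raked legs — a sawhorse. The beam's underside is at z = 675 (matching the legs' vertical rise in atan2(360, 675)) and the beam is 76 mm tall, so its top is at 675 + 76 = 751 mm. The raked legs top out at the beam's underside, so that is the highest point.


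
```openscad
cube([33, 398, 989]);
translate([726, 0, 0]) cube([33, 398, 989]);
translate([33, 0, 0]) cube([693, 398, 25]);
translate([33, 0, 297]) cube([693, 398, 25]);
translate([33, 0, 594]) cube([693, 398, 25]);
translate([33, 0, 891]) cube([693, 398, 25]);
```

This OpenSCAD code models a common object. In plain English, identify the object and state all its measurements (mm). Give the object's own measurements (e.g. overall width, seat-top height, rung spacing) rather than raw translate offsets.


An open bookshelf. Two side panels, each 33 mm thick, 398 mm deep and 989 mm tall, stand 759 mm apart (outside-to-outside). Between them sit 4 shelves, each 25 mm thick and 398 mm deep, spanning the full gap between the sides. The bottom shelf rests on the floor (its underside at z = 0) and the clear gap between one shelf's top and the next shelf's underside is 272 mm.


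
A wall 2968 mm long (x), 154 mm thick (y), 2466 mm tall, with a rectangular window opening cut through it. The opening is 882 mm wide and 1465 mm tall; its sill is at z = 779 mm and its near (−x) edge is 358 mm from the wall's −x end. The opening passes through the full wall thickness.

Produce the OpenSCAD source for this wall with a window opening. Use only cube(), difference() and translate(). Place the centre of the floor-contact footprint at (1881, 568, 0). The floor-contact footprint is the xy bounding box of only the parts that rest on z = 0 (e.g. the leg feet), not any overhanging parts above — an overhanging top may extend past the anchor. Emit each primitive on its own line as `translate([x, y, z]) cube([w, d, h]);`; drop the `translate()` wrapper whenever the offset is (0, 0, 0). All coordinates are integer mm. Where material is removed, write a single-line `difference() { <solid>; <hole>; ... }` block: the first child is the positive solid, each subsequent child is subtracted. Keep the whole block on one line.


difference() { translate([397, 491, 0]) cube([2968, 154, 2466]); translate([755, 491, 779]) cube([882, 154, 1465]); }


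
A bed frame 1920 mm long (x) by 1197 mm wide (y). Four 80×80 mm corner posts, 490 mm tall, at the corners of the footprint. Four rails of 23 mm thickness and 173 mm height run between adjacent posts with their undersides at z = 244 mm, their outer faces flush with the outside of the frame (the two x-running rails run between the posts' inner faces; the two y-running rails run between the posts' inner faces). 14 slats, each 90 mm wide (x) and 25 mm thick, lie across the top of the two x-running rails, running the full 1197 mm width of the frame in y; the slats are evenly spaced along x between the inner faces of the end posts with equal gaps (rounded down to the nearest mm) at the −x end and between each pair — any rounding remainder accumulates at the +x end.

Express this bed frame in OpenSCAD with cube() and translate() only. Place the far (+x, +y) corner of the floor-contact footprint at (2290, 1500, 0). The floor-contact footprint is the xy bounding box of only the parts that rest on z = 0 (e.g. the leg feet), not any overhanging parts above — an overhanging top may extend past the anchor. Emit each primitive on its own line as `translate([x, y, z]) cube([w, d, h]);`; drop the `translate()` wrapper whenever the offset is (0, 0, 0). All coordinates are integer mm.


translate([370, 303, 0]) cube([80, 80, 490]);
translate([370, 1420, 0]) cube([80, 80, 490]);
translate([2210, 303, 0]) cube([80, 80, 490]);
translate([2210, 1420, 0]) cube([80, 80, 490]);
translate([450, 303, 244]) cube([1760, 23, 173]);
translate([450, 1477, 244]) cube([1760, 23, 173]);
translate([370, 383, 244]) cube([23, 1037, 173]);
translate([2267, 383, 244]) cube([23, 1037, 173]);
translate([483, 303, 417]) cube([90, 1197, 25]);
translate([606, 303, 417]) cube([90, 1197, 25]);
translate([729, 303, 417]) cube([90, 1197, 25]);
translate([852, 303, 417]) cube([90, 1197, 25]);
translate([975, 303, 417]) cube([90, 1197, 25]);
translate([1098, 303, 417]) cube([90, 1197, 25]);
translate([1221, 303, 417]) cube([90, 1197, 25]);
translate([1344, 303, 417]) cube([90, 1197, 25]);
translate([1467, 303, 417]) cube([90, 1197, 25]);
translate([1590, 303, 417]) cube([90, 1197, 25]);
translate([1713, 303, 417]) cube([90, 1197, 25]);
translate([1836, 303, 417]) cube([90, 1197, 25]);
translate([1959, 303, 417]) cube([90, 1197, 25]);
translate([2082, 303, 417]) cube([90, 1197, 25]);


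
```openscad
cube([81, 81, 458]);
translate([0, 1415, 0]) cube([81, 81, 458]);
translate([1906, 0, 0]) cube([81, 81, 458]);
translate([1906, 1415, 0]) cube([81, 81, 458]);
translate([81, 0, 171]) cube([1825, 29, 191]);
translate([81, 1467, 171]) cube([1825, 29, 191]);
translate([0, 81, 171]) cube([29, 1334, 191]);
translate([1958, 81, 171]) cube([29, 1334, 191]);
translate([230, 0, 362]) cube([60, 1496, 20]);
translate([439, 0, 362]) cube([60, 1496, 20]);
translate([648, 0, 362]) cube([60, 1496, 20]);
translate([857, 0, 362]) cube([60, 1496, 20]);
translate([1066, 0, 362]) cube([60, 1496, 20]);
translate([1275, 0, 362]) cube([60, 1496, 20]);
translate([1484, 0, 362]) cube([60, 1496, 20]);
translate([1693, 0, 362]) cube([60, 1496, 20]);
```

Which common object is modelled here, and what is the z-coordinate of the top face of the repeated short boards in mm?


A bed frame. The slat-top height is 382 mm.

Four posts, four rails, and a row of slats — a bed frame. Slats sit on the rails at z = 171 + 191 = 362; with slat thickness 20, the top is 382 mm.


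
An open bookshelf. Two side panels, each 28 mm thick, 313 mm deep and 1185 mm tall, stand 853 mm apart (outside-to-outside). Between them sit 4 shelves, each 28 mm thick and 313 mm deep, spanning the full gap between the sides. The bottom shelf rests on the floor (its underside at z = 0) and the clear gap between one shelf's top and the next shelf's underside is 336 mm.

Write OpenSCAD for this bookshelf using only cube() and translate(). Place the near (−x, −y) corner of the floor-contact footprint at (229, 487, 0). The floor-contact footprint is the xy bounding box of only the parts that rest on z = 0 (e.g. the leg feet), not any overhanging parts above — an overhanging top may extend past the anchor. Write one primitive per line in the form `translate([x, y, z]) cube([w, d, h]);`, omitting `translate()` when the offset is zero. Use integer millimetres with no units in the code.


translate([229, 487, 0]) cube([28, 313, 1185]);
translate([1054, 487, 0]) cube([28, 313, 1185]);
translate([257, 487, 0]) cube([797, 313, 28]);
translate([257, 487, 364]) cube([797, 313, 28]);
translate([257, 487, 728]) cube([797, 313, 28]);
translate([257, 487, 1092]) cube([797, 313, 28]);


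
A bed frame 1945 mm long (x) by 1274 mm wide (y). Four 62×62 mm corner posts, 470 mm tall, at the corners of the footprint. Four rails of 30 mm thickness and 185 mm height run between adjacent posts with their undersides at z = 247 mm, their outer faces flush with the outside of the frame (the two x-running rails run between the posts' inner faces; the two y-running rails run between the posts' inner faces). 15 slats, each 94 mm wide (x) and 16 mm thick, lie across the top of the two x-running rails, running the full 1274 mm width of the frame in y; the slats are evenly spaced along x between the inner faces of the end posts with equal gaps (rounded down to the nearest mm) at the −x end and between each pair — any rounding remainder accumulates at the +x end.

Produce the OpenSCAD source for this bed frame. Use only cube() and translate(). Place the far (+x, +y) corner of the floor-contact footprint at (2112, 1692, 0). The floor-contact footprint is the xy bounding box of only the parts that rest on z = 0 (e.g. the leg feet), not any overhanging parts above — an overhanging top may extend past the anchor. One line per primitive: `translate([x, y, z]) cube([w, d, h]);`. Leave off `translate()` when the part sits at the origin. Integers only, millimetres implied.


translate([167, 418, 0]) cube([62, 62, 470]);
translate([167, 1630, 0]) cube([62, 62, 470]);
translate([2050, 418, 0]) cube([62, 62, 470]);
translate([2050, 1630, 0]) cube([62, 62, 470]);
translate([229, 418, 247]) cube([1821, 30, 185]);
translate([229, 1662, 247]) cube([1821, 30, 185]);
translate([167, 480, 247]) cube([30, 1150, 185]);
translate([2082, 480, 247]) cube([30, 1150, 185]);
translate([254, 418, 432]) cube([94, 1274, 16]);
translate([373, 418, 432]) cube([94, 1274, 16]);
translate([492, 418, 432]) cube([94, 1274, 16]);
translate([611, 418, 432]) cube([94, 1274, 16]);
translate([730, 418, 432]) cube([94, 1274, 16]);
translate([849, 418, 432]) cube([94, 1274, 16]);
translate([968, 418, 432]) cube([94, 1274, 16]);
translate([1087, 418, 432]) cube([94, 1274, 16]);
translate([1206, 418, 432]) cube([94, 1274, 16]);
translate([1325, 418, 432]) cube([94, 1274, 16]);
translate([1444, 418, 432]) cube([94, 1274, 16]);
translate([1563, 418, 432]) cube([94, 1274, 16]);
translate([1682, 418, 432]) cube([94, 1274, 16]);
translate([1801, 418, 432]) cube([94, 1274, 16]);
translate([1920, 418, 432]) cube([94, 1274, 16]);


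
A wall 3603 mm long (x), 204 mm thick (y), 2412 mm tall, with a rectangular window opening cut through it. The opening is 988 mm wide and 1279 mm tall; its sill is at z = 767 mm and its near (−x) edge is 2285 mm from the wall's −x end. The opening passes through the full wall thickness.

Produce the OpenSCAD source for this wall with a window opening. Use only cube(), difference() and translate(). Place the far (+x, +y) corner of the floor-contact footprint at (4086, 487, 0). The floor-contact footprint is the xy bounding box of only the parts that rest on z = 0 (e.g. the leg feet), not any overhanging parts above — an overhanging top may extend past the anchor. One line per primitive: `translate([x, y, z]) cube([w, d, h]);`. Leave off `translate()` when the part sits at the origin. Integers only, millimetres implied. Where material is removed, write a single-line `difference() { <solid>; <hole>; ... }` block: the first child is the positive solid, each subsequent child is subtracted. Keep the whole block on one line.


difference() { translate([483, 283, 0]) cube([3603, 204, 2412]); translate([2768, 283, 767]) cube([988, 204, 1279]); }


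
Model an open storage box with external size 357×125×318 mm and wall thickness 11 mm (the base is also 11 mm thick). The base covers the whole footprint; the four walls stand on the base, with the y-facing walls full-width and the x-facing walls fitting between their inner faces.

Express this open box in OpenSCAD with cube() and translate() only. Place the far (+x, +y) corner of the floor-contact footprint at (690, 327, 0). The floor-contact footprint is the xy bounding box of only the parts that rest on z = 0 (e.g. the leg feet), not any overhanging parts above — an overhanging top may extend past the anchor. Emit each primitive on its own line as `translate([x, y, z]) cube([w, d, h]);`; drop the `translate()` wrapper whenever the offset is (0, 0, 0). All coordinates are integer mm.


translate([333, 202, 0]) cube([357, 125, 11]);
translate([333, 202, 11]) cube([357, 11, 307]);
translate([333, 316, 11]) cube([357, 11, 307]);
translate([333, 213, 11]) cube([11, 103, 307]);
translate([679, 213, 11]) cube([11, 103, 307]);


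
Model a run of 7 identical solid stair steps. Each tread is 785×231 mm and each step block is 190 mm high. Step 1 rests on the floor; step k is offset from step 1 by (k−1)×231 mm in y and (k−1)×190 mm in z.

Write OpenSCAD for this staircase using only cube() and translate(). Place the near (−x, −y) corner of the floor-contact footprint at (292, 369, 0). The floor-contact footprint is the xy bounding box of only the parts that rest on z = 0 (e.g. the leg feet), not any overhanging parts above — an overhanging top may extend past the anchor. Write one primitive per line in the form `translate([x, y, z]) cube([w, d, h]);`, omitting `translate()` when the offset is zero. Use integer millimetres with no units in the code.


translate([292, 369, 0]) cube([785, 231, 190]);
translate([292, 600, 190]) cube([785, 231, 190]);
translate([292, 831, 380]) cube([785, 231, 190]);
translate([292, 1062, 570]) cube([785, 231, 190]);
translate([292, 1293, 760]) cube([785, 231, 190]);
translate([292, 1524, 950]) cube([785, 231, 190]);
translate([292, 1755, 1140]) cube([785, 231, 190]);


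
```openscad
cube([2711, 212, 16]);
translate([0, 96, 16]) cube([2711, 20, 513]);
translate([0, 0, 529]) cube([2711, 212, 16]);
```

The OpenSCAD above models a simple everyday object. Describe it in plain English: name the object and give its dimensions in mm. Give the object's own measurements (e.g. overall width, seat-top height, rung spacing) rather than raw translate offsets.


An I-beam lying along x, 2711 mm long. Overall section height 545 mm. Two flanges 212 mm wide (y) and 16 mm thick, one on the floor and one at the top; a web 20 mm thick runs between them, centred on the flange width.


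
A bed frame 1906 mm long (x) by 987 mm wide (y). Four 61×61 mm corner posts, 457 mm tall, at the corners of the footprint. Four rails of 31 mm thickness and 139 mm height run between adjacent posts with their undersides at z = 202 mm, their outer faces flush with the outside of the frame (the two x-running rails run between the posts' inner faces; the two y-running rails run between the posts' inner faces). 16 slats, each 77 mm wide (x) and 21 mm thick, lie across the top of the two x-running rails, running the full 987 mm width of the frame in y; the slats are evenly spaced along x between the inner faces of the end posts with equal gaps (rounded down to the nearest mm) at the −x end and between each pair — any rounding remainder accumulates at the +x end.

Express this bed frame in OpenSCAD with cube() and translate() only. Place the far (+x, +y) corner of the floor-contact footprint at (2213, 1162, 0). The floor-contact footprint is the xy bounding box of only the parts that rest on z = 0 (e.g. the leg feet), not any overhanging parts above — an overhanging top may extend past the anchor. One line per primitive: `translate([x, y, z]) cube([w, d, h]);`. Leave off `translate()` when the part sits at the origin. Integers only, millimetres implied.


translate([307, 175, 0]) cube([61, 61, 457]);
translate([307, 1101, 0]) cube([61, 61, 457]);
translate([2152, 175, 0]) cube([61, 61, 457]);
translate([2152, 1101, 0]) cube([61, 61, 457]);
translate([368, 175, 202]) cube([1784, 31, 139]);
translate([368, 1131, 202]) cube([1784, 31, 139]);
translate([307, 236, 202]) cube([31, 865, 139]);
translate([2182, 236, 202]) cube([31, 865, 139]);
translate([400, 175, 341]) cube([77, 987, 21]);
translate([509, 175, 341]) cube([77, 987, 21]);
translate([618, 175, 341]) cube([77, 987, 21]);
translate([727, 175, 341]) cube([77, 987, 21]);
translate([836, 175, 341]) cube([77, 987, 21]);
translate([945, 175, 341]) cube([77, 987, 21]);
translate([1054, 175, 341]) cube([77, 987, 21]);
translate([1163, 175, 341]) cube([77, 987, 21]);
translate([1272, 175, 341]) cube([77, 987, 21]);
translate([1381, 175, 341]) cube([77, 987, 21]);
translate([1490, 175, 341]) cube([77, 987, 21]);
translate([1599, 175, 341]) cube([77, 987, 21]);
translate([1708, 175, 341]) cube([77, 987, 21]);
translate([1817, 175, 341]) cube([77, 987, 21]);
translate([1926, 175, 341]) cube([77, 987, 21]);
translate([2035, 175, 341]) cube([77, 987, 21]);


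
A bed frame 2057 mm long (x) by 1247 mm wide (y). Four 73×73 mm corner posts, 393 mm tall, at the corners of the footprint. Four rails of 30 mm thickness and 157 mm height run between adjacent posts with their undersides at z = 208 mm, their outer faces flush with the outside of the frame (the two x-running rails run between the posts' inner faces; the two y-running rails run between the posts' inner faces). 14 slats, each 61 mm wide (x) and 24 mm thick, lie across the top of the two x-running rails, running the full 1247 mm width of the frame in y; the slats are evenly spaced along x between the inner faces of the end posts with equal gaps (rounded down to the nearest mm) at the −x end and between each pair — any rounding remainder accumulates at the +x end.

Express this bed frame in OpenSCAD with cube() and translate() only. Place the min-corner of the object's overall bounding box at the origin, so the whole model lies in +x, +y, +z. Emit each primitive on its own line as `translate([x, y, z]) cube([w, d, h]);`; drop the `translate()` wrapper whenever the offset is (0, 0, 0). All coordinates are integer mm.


// slat z = rail_z + rail_h = 208 + 157 = 365
// slat gap = ⌊(1911 − 14·61) / 15⌋ = 70
cube([73, 73, 393]);
translate([0, 1174, 0]) cube([73, 73, 393]);
translate([1984, 0, 0]) cube([73, 73, 393]);
translate([1984, 1174, 0]) cube([73, 73, 393]);
translate([73, 0, 208]) cube([1911, 30, 157]);
translate([73, 1217, 208]) cube([1911, 30, 157]);
translate([0, 73, 208]) cube([30, 1101, 157]);
translate([2027, 73, 208]) cube([30, 1101, 157]);
translate([143, 0, 365]) cube([61, 1247, 24]);
translate([274, 0, 365]) cube([61, 1247, 24]);
translate([405, 0, 365]) cube([61, 1247, 24]);
translate([536, 0, 365]) cube([61, 1247, 24]);
translate([667, 0, 365]) cube([61, 1247, 24]);
translate([798, 0, 365]) cube([61, 1247, 24]);
translate([929, 0, 365]) cube([61, 1247, 24]);
translate([1060, 0, 365]) cube([61, 1247, 24]);
translate([1191, 0, 365]) cube([61, 1247, 24]);
translate([1322, 0, 365]) cube([61, 1247, 24]);
translate([1453, 0, 365]) cube([61, 1247, 24]);
translate([1584, 0, 365]) cube([61, 1247, 24]);
translate([1715, 0, 365]) cube([61, 1247, 24]);
translate([1846, 0, 365]) cube([61, 1247, 24]);


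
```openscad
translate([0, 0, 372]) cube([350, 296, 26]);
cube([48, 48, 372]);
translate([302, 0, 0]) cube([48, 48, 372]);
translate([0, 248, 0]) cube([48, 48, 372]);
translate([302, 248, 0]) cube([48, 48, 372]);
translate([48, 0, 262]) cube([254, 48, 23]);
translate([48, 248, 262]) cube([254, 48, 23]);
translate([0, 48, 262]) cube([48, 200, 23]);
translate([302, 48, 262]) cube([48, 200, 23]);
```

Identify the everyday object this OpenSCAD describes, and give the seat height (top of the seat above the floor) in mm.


A stool. The seat height is 398 mm.

A 350×296×26 slab at z = 372 on four corner posts — a stool. The seat top is 372 + 26 = 398 mm.


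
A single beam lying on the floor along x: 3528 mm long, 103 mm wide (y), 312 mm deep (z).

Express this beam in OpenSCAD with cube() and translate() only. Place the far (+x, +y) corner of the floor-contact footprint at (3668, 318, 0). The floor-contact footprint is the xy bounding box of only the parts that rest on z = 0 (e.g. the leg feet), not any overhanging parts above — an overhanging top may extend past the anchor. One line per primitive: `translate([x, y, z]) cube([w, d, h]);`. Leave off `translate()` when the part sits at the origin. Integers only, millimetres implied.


translate([140, 215, 0]) cube([3528, 103, 312]);


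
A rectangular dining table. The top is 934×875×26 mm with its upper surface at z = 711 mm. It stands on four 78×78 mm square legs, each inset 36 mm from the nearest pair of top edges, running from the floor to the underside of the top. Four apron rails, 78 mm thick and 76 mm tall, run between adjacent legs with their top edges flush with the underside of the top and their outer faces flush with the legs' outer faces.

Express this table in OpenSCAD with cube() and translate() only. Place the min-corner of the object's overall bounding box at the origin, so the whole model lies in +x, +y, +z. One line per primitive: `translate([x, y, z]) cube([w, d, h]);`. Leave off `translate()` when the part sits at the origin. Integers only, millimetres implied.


// leg_h = 711 - 26 = 685
// apron z = 685 - 76 = 609
translate([0, 0, 685]) cube([934, 875, 26]);
translate([36, 36, 0]) cube([78, 78, 685]);
translate([820, 36, 0]) cube([78, 78, 685]);
translate([36, 761, 0]) cube([78, 78, 685]);
translate([820, 761, 0]) cube([78, 78, 685]);
translate([114, 36, 609]) cube([706, 78, 76]);
translate([114, 761, 609]) cube([706, 78, 76]);
translate([36, 114, 609]) cube([78, 647, 76]);
translate([820, 114, 609]) cube([78, 647, 76]);


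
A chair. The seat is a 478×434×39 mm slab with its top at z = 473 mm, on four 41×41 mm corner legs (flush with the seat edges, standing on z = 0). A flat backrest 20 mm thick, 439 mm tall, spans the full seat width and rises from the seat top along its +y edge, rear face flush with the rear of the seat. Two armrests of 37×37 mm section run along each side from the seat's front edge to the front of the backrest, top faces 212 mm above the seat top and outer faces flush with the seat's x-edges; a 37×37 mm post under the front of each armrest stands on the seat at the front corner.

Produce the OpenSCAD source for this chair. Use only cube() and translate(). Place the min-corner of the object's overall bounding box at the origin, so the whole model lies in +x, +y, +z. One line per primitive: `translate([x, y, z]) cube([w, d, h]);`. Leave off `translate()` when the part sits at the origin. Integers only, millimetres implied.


translate([0, 0, 434]) cube([478, 434, 39]);
cube([41, 41, 434]);
translate([437, 0, 0]) cube([41, 41, 434]);
translate([0, 393, 0]) cube([41, 41, 434]);
translate([437, 393, 0]) cube([41, 41, 434]);
translate([0, 414, 473]) cube([478, 20, 439]);
translate([0, 0, 648]) cube([37, 414, 37]);
translate([441, 0, 648]) cube([37, 414, 37]);
translate([0, 0, 473]) cube([37, 37, 175]);
translate([441, 0, 473]) cube([37, 37, 175]);


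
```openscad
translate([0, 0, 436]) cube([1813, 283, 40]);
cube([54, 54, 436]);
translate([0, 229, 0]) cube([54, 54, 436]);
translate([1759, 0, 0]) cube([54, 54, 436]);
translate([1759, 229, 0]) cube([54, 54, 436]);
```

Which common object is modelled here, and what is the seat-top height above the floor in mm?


A bench. The seat-top height is 476 mm.

A long slab on four corner posts — a bench. The slab sits at z = 436 with thickness 40, so the top is 436 + 40 = 476 mm.


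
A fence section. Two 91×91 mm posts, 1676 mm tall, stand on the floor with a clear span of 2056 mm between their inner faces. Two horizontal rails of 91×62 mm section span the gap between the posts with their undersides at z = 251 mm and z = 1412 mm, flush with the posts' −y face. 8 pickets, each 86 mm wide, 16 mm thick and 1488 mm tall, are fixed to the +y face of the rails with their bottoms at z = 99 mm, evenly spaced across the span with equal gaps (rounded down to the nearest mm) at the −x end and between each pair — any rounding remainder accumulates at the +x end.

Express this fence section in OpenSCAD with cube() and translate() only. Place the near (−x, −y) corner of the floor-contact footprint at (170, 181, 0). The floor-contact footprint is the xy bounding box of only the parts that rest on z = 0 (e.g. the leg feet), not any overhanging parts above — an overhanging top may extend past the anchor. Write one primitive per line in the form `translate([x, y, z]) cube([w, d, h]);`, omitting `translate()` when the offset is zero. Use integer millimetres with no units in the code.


translate([170, 181, 0]) cube([91, 91, 1676]);
translate([2317, 181, 0]) cube([91, 91, 1676]);
translate([261, 181, 251]) cube([2056, 91, 62]);
translate([261, 181, 1412]) cube([2056, 91, 62]);
translate([413, 272, 99]) cube([86, 16, 1488]);
translate([651, 272, 99]) cube([86, 16, 1488]);
translate([889, 272, 99]) cube([86, 16, 1488]);
translate([1127, 272, 99]) cube([86, 16, 1488]);
translate([1365, 272, 99]) cube([86, 16, 1488]);
translate([1603, 272, 99]) cube([86, 16, 1488]);
translate([1841, 272, 99]) cube([86, 16, 1488]);
translate([2079, 272, 99]) cube([86, 16, 1488]);


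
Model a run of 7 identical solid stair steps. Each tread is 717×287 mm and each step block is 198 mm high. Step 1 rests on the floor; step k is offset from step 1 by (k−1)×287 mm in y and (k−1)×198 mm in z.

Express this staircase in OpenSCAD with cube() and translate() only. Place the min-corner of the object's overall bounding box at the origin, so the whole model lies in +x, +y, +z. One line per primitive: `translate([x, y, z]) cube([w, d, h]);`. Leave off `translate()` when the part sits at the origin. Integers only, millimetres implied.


cube([717, 287, 198]);
translate([0, 287, 198]) cube([717, 287, 198]);
translate([0, 574, 396]) cube([717, 287, 198]);
translate([0, 861, 594]) cube([717, 287, 198]);
translate([0, 1148, 792]) cube([717, 287, 198]);
translate([0, 1435, 990]) cube([717, 287, 198]);
translate([0, 1722, 1188]) cube([717, 287, 198]);


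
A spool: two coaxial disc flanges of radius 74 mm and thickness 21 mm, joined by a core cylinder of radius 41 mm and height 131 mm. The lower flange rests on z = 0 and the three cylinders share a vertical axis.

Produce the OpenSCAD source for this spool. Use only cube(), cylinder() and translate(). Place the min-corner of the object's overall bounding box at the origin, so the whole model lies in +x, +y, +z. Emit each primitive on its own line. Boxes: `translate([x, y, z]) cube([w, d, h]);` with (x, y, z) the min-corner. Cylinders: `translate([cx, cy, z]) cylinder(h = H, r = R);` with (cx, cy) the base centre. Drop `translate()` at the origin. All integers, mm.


translate([74, 74, 0]) cylinder(h = 21, r = 74);
translate([74, 74, 21]) cylinder(h = 131, r = 41);
translate([74, 74, 152]) cylinder(h = 21, r = 74);


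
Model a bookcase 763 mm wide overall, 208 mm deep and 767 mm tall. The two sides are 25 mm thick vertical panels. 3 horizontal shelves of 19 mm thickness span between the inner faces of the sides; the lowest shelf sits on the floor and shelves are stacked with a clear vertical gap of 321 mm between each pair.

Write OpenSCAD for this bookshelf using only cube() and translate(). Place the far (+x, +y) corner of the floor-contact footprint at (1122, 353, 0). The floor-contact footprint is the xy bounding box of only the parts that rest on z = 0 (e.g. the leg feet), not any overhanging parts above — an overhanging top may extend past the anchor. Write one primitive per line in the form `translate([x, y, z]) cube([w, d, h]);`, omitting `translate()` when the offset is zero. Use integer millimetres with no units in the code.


translate([359, 145, 0]) cube([25, 208, 767]);
translate([1097, 145, 0]) cube([25, 208, 767]);
translate([384, 145, 0]) cube([713, 208, 19]);
translate([384, 145, 340]) cube([713, 208, 19]);
translate([384, 145, 680]) cube([713, 208, 19]);


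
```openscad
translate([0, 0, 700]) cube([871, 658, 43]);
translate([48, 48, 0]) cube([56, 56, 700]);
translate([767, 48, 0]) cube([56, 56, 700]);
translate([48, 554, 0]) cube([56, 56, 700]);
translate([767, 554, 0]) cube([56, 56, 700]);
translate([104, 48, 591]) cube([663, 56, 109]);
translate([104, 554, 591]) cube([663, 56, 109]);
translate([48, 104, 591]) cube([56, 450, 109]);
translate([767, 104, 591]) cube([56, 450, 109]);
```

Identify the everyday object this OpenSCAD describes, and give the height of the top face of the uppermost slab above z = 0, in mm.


A table. The table height is 743 mm.

A 871×658×43 slab sits at z = 700 on four 56 mm square posts — a table. The top surface is at 700 + 43 = 743 mm.


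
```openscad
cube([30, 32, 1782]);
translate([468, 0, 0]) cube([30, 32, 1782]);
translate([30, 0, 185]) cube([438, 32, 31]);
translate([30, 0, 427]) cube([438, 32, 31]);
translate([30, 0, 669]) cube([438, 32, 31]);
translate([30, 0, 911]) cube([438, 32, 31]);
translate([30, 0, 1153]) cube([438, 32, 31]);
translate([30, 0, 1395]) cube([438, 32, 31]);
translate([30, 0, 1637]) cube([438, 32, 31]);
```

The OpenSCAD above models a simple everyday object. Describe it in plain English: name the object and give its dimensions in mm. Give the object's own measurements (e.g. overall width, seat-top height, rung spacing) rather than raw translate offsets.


A straight ladder. Two 30×32 mm vertical rails, 1782 mm tall, stand 498 mm apart (outside-to-outside) with their front faces coplanar on the −y side. 7 rungs, each 32 mm deep and 31 mm tall, span between the inner faces of the rails, front faces flush with the rails. The lowest rung's underside is at z = 185 mm and rungs are spaced 242 mm apart (underside to underside).


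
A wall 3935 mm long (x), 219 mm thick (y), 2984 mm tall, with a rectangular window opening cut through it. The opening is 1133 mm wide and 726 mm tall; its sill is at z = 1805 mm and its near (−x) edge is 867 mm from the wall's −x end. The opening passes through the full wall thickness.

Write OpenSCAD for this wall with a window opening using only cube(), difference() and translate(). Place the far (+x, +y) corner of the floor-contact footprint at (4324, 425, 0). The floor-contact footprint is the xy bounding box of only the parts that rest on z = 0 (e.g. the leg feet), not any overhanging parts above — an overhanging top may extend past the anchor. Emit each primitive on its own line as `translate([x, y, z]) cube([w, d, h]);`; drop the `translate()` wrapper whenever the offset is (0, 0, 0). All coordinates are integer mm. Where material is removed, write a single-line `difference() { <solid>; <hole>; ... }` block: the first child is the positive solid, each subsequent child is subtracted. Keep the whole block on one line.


difference() { translate([389, 206, 0]) cube([3935, 219, 2984]); translate([1256, 206, 1805]) cube([1133, 219, 726]); }


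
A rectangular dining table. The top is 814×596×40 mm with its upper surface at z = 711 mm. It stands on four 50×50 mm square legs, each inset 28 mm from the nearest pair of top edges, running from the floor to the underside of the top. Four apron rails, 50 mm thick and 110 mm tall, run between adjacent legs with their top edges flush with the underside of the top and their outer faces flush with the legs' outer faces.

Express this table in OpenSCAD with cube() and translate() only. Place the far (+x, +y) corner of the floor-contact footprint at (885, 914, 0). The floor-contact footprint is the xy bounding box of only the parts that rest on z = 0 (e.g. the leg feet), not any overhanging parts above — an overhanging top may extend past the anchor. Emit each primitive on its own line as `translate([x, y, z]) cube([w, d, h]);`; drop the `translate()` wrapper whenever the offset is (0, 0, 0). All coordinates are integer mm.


translate([99, 346, 671]) cube([814, 596, 40]);
translate([127, 374, 0]) cube([50, 50, 671]);
translate([835, 374, 0]) cube([50, 50, 671]);
translate([127, 864, 0]) cube([50, 50, 671]);
translate([835, 864, 0]) cube([50, 50, 671]);
translate([177, 374, 561]) cube([658, 50, 110]);
translate([177, 864, 561]) cube([658, 50, 110]);
translate([127, 424, 561]) cube([50, 440, 110]);
translate([835, 424, 561]) cube([50, 440, 110]);


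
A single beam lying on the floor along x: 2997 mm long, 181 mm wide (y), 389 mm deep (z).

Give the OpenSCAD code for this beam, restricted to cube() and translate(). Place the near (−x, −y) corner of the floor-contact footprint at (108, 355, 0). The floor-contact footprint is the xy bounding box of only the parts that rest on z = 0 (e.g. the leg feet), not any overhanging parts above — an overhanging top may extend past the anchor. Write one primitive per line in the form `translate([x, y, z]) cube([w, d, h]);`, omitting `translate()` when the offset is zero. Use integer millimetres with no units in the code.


translate([108, 355, 0]) cube([2997, 181, 389]);


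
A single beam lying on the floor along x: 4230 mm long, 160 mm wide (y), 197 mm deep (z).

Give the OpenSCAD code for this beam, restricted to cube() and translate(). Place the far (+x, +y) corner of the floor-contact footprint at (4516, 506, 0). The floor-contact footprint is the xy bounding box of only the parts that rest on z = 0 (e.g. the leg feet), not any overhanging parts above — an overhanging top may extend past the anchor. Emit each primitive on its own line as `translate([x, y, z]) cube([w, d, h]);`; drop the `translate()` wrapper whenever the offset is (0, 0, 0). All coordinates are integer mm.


translate([286, 346, 0]) cube([4230, 160, 197]);


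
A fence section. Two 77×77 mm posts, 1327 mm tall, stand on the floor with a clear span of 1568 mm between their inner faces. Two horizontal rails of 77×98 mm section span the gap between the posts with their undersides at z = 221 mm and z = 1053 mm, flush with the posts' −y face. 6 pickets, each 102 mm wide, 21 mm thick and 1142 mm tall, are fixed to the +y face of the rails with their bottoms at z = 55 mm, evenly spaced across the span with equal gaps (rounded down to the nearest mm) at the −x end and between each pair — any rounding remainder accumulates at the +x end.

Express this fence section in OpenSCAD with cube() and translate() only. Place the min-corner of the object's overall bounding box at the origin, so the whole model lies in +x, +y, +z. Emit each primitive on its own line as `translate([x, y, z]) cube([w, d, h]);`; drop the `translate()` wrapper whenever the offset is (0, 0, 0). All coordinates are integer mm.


cube([77, 77, 1327]);
translate([1645, 0, 0]) cube([77, 77, 1327]);
translate([77, 0, 221]) cube([1568, 77, 98]);
translate([77, 0, 1053]) cube([1568, 77, 98]);
translate([213, 77, 55]) cube([102, 21, 1142]);
translate([451, 77, 55]) cube([102, 21, 1142]);
translate([689, 77, 55]) cube([102, 21, 1142]);
translate([927, 77, 55]) cube([102, 21, 1142]);
translate([1165, 77, 55]) cube([102, 21, 1142]);
translate([1403, 77, 55]) cube([102, 21, 1142]);


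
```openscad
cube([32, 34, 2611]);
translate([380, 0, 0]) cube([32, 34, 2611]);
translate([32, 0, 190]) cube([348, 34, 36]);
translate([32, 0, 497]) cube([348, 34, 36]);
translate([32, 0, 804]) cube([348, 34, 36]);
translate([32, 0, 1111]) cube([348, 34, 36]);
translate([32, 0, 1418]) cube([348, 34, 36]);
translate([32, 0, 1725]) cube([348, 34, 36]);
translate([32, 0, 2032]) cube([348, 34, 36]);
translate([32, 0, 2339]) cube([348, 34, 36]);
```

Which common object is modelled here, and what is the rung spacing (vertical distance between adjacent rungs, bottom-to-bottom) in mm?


A ladder. The rung spacing is 307 mm.

Two tall 32×34 posts with 8 short bars between them — a ladder. Adjacent rungs sit at z = 190 and z = 497, so the spacing is 497 − 190 = 307 mm.


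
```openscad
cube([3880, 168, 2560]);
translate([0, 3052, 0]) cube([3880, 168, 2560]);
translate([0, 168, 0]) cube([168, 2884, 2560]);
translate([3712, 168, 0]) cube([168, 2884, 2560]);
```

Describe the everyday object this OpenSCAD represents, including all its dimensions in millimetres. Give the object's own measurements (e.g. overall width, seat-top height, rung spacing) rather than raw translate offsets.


The wall frame of a small rectangular building: four walls, each 2560 mm tall and 168 mm thick, enclosing a footprint 3880 mm (x) by 3220 mm (y) outside-to-outside, with no floor or roof. The front and back walls (the −y and +y sides) span the full width; the two side walls fit between them.


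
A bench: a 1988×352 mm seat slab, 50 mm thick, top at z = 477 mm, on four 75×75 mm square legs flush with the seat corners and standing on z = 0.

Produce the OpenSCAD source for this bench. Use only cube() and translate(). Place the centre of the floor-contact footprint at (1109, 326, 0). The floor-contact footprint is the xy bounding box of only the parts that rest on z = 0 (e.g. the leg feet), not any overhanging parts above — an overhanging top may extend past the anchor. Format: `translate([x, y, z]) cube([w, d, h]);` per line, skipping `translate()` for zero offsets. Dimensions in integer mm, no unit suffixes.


translate([115, 150, 427]) cube([1988, 352, 50]);
translate([115, 150, 0]) cube([75, 75, 427]);
translate([115, 427, 0]) cube([75, 75, 427]);
translate([2028, 150, 0]) cube([75, 75, 427]);
translate([2028, 427, 0]) cube([75, 75, 427]);


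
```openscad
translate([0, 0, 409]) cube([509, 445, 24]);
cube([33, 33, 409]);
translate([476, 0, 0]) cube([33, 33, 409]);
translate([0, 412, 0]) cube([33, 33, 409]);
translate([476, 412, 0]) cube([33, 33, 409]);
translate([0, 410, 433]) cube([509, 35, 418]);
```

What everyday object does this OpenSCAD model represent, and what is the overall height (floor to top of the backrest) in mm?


A chair. The overall height is 851 mm.

A slab on four corner posts with a tall panel at the back — a chair. The seat slab sits at z = 409 with thickness 24, and the 418 mm backrest starts at the seat top, so the overall height is 409 + 24 + 418 = 851 mm.


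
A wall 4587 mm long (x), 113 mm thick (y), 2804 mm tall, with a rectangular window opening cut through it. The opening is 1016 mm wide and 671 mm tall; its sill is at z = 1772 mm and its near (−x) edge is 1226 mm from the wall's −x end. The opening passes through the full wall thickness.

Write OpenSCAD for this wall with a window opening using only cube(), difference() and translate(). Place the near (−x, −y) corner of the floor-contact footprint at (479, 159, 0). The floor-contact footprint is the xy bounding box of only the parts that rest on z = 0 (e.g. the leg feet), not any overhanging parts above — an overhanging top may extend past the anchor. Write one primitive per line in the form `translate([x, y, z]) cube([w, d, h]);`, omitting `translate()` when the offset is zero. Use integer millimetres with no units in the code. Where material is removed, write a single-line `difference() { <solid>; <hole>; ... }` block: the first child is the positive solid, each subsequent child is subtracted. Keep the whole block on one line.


difference() { translate([479, 159, 0]) cube([4587, 113, 2804]); translate([1705, 159, 1772]) cube([1016, 113, 671]); }
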